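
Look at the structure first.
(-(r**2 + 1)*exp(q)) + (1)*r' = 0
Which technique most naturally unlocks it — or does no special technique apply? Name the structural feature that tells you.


Technique: separation of variables — the slope splits multiplicatively: exp(q) carrying all q-dependence times r**2 + 1 carrying all r-dependence — separate and integrate.


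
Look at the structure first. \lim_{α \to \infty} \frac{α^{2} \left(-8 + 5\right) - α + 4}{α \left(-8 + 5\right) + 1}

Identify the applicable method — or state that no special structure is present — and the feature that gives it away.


Verdict: dominant-term comparison — at large α only the top-degree terms survive; compare the leading terms and the limit falls out. Differentiating the expression as a single quotient would eventually settle it as well; matching dominant growth settles it immediately.


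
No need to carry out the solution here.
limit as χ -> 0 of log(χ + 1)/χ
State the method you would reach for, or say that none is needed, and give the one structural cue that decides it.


Method: l'Hôpital's rule (0/0) — the 0/0 form at 0 is the signature situation for l'Hôpital's rule. The standard small-argument limits would also carry it; the rule is the systematic route.


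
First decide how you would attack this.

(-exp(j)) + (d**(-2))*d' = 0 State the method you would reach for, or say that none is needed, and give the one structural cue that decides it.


Diagnosis: separation of variables — separating collects all d-dependence with the derivative and leaves all j-dependence opposite: variables separate. An exactness check succeeds on this form as well — separation and the potential function arrive at the same answer, separation more directly.


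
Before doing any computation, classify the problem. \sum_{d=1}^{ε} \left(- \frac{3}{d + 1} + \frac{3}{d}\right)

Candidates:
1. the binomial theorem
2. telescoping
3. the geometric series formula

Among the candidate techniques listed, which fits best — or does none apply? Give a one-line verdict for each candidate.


Method: telescoping — the generic term is a one-step difference of \frac{3}{d}, so partial sums shortcut to endpoint evaluation.
- the binomial theorem: the summand does not match any term pattern of an expanded binomial power.
- telescoping: a fit — the right tool for this form.
- the geometric series formula: dividing successive terms gives an index-dependent quantity, not a constant.


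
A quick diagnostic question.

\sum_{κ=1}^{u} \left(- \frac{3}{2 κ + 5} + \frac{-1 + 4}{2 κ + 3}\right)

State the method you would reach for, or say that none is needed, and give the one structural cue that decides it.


Verdict: telescoping — the summand is built as \frac{-1 + 4}{2 κ + 3} minus its own successor — adjacent terms annihilate down the line.


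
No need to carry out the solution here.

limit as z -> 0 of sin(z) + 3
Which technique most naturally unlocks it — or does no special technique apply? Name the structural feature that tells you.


Verdict: no special technique — no vanishing denominator and no indeterminate clash at the point — evaluation is immediate.


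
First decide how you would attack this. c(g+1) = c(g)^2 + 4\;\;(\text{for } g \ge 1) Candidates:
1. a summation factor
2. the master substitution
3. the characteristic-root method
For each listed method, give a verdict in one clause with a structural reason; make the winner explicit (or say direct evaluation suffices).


Diagnosis: no special technique — each new value is a nonlinear function of earlier ones — scaling arguments and superposition both fail.
- a summation factor — the recursion is nonlinear — outside the first-order linear family a summation factor addresses.
- the master substitution — no fixed divisor shrinks the index between calls.
- the characteristic-root method — the recursion is nonlinear in the sequence values, so no linear-modes ansatz applies.


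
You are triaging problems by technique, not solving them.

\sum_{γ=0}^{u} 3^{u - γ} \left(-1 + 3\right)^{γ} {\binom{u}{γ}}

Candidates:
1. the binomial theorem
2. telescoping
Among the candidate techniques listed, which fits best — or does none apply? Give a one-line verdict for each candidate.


Verdict: the binomial theorem — binomial coefficients against complementary powers of (-1 + 3) and 3: recognize the binomial expansion and resum.
- the binomial theorem: applicable, and directly so.
- telescoping — in the displayed form, no term reappears at a neighboring index to cancel against.


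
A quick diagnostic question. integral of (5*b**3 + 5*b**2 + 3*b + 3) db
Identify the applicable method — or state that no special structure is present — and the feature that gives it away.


Best approach: no special technique — a term-by-term power-rule job in b; no substitution or rearrangement earns its keep here.


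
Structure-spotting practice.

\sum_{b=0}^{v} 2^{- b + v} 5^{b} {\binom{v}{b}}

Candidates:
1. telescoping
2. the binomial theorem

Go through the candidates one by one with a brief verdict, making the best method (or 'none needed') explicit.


Verdict: the binomial theorem — the binomial coefficients weight matched powers of 5 and 2, which is exactly the expansion of a binomial power.
- telescoping: the summand is not presented as a shifted difference — a telescoping rewrite may exist, but the displayed structure does not offer one.
- the binomial theorem — a fit — the right tool for this form.


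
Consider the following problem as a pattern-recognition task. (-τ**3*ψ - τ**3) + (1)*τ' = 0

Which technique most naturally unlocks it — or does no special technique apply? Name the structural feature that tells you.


Verdict: separation of variables — all dependence on the two variables factors apart, the defining separable shape.


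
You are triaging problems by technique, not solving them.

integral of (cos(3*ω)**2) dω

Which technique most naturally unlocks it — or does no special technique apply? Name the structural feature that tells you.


Method: a trigonometric identity — apply power reduction to cos(3*ω)**2; each application halves the trigonometric degree.


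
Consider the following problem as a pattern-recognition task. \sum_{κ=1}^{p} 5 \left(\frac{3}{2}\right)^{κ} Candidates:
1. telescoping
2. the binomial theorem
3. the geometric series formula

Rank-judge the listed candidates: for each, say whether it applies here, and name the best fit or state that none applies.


Verdict: the geometric series formula — consecutive terms stand in a fixed index-free ratio — the geometric sum formula closes it.
- telescoping: the summand is not presented as a shifted difference — a telescoping rewrite may exist, but the displayed structure does not offer one.
- the binomial theorem: no binomial coefficients pair with matched powers.
- the geometric series formula: applicable, and directly so.


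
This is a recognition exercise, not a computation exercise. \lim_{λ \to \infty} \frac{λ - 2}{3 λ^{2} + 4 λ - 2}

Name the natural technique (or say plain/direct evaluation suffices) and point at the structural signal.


Best approach: dominant-term comparison — at large λ only the top-degree terms survive; compare the leading terms and the limit falls out. As a single quotient, the ∞/∞ shape would yield to repeated differentiation as well — the growth comparison gets there in one look.


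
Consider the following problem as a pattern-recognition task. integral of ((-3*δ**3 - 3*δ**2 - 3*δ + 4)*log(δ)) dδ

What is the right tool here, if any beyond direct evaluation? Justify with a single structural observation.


Technique: integration by parts — with u = log(δ) the logarithm disappears after one differentiation, leaving a power-rule integral.


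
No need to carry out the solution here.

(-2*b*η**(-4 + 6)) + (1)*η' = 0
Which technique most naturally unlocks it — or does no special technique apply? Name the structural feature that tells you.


Best approach: separation of variables — solved for the derivative, the right side splits multiplicatively into a function of each variable alone — divide and integrate each side.


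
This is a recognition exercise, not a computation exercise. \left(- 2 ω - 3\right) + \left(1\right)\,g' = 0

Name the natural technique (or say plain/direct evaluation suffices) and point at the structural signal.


Method: no special technique — with g absent the equation is not coupled at all: direct integration in ω.


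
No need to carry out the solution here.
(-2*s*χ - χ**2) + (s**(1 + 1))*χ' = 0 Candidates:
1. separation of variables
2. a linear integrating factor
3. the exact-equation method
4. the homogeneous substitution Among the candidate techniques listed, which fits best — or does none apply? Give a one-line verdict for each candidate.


Best approach: the homogeneous substitution — scaling s and χ together leaves the slope fixed — it depends only on χ/s, so substitute the ratio. A Bernoulli substitution is a fair alternative on this equation directly; the homogeneous reading takes it as given.
- separation of variables: no algebra isolates the independent variable on one side and the unknown on the other.
- a linear integrating factor — the unknown enters nonlinearly (through a power, a denominator, or a transcendental function), which the linear integrating-factor recipe cannot absorb as-is — any repair would come from a preliminary substitution, not the factor.
- the exact-equation method — the mixed-partials test fails on this split — it is not an exact differential as presented.
- the homogeneous substitution — applies; the problem has the shape this method handles.


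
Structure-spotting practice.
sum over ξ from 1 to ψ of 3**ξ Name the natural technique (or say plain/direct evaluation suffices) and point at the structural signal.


Diagnosis: the geometric series formula — each summand is the previous one scaled by 3; that constant multiplier is itself the geometric structure.


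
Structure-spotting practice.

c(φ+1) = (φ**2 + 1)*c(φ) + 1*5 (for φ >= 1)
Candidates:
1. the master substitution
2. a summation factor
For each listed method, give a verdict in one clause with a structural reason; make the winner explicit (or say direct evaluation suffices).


Diagnosis: a summation factor — an index-dependent multiplier φ**2 + 1 rules out characteristic roots; a summation factor converts it to a pure difference.
- the master substitution — there is no divide-the-index recursive argument.
- a summation factor — yes — fits the structure here.


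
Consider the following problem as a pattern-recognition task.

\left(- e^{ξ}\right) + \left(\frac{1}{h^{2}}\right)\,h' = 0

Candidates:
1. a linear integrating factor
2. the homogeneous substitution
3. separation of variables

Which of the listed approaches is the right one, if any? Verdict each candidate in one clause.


Diagnosis: separation of variables — all dependence on the two variables factors apart, the defining separable shape.
- a linear integrating factor — a nonlinear term in the unknown puts this outside the integrating-factor template.
- the homogeneous substitution — the slope is not a function of the ratio of the variables alone.
- separation of variables: applicable, and directly so.


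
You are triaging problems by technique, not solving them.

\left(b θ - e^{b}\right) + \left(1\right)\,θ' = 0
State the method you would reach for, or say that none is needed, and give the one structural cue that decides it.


Technique: a linear integrating factor — the equation is linear in θ with coefficient b; multiplying by the integrating factor exp(∫b) makes the left side a perfect derivative.


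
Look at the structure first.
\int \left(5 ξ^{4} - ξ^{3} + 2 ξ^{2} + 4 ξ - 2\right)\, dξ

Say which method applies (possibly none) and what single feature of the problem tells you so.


Verdict: no special technique — a term-by-term power-rule job in ξ; no substitution or rearrangement earns its keep here.


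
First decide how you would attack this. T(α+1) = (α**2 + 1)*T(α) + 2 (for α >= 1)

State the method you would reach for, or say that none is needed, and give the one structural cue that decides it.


Diagnosis: a summation factor — first-order, linear, moving coefficient α**2 + 1: the discrete analogue of an integrating factor handles it.


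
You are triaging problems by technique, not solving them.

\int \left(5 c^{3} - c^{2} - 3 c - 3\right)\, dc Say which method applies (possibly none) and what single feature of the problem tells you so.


Best approach: no special technique — a term-by-term power-rule job in c; no substitution or rearrangement earns its keep here.


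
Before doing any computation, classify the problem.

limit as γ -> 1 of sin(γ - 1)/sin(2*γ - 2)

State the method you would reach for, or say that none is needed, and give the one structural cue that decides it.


Diagnosis: l'Hôpital's rule (0/0) — substituting 1 gives 0 over 0; differentiate top and bottom once and re-evaluate. A local series expansion at the point resolves it as well; the rule is the packaged version of that step.


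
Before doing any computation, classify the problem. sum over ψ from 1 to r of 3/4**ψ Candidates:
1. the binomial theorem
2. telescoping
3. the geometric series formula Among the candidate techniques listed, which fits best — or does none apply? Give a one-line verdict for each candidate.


Method: the geometric series formula — consecutive terms stand in a fixed index-free ratio — the geometric sum formula closes it.
- the binomial theorem — the summand does not match any term pattern of an expanded binomial power.
- telescoping: neither a shifted-difference shape nor integer-spaced poles are present.
- the geometric series formula — yes, a natural case for it.


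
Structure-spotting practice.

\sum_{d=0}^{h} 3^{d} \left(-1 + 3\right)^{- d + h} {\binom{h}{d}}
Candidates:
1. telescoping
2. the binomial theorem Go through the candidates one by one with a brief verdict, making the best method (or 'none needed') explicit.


Technique: the binomial theorem — the summand is term d of a binomial expansion in 3 and (-1 + 3); the whole sum is a single power.
- telescoping: writing out consecutive terms as given produces no pairwise cancellation.
- the binomial theorem — applicable, and directly so.


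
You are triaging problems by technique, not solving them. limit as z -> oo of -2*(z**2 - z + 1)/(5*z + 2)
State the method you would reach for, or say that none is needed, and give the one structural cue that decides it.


Technique: dominant-term comparison — divide by the highest power of z present: lower-order terms vanish and the dominant ratio remains. Viewed as a single quotient this is an ∞/∞ form — an at-infinity application of l'Hôpital's rule would also resolve it; comparing leading growth reads the answer without differentiating.


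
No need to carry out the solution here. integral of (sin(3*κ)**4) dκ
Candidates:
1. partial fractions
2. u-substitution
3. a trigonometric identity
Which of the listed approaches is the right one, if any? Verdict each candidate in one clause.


Method: a trigonometric identity — the even exponent on sin(3*κ)**4 signals one move: rewrite via cos of the doubled angle.
- partial fractions — there is no rational-function structure to decompose.
- u-substitution — no subexpression of the integrand serves as a whole-integral substitution inner — individual terms may offer their own, but none carries its derivative as a factor of the full integrand; a working change of variable would have to be constructed from outside the expression.
- a trigonometric identity: yes, a natural case for it.


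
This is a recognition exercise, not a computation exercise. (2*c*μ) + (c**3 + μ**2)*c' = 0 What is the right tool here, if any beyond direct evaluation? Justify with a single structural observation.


Diagnosis: the exact-equation method — take the mixed partials of 2*c*μ and c**3 + μ**2: they are equal, which certifies an exact differential.


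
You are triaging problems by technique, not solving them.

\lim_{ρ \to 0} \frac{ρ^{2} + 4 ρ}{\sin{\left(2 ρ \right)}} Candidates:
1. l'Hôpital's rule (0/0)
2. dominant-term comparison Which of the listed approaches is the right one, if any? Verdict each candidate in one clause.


Method: l'Hôpital's rule (0/0) — the 0/0 form at 0 is the signature situation for l'Hôpital's rule. The standard small-argument limits would also carry it; the rule is the systematic route.
- l'Hôpital's rule (0/0): yes, a natural case for it.
- dominant-term comparison — no ranking of term growth rates resolves the limit here.


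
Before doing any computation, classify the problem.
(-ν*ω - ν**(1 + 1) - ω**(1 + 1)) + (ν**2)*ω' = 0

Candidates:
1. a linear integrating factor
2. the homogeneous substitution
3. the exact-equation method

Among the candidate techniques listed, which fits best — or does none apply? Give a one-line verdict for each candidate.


Best approach: the homogeneous substitution — the slope is degree-zero homogeneous: the ratio substitution v = ω/ν collapses it.
- a linear integrating factor: a nonlinear term in the unknown puts this outside the integrating-factor template.
- the homogeneous substitution — a fit — the right tool for this form.
- the exact-equation method — the mixed-partials test fails on this split — it is not an exact differential as presented.


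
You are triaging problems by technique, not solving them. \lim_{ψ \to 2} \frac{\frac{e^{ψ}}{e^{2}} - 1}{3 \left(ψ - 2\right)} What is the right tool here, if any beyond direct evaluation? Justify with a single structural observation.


Method: l'Hôpital's rule (0/0) — numerator and denominator both vanish at 2 — a genuine 0/0 form, which is exactly when l'Hôpital applies. A local series expansion at the point resolves it as well; the rule is the packaged version of that step.


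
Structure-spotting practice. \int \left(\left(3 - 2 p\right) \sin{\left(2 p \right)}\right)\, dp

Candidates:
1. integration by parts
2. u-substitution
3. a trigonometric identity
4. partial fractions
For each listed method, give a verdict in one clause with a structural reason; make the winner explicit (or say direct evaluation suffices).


Best approach: integration by parts — the integrand splits as 3 - 2 p times \sin{\left(2 p \right)} — repeatedly differentiating the polynomial part kills it, which is the parts ladder.
- integration by parts — applies; the problem has the shape this method handles.
- u-substitution — no subexpression of the integrand serves as a whole-integral substitution inner — individual terms may offer their own, but none carries its derivative as a factor of the full integrand; a working change of variable would have to be constructed from outside the expression.
- a trigonometric identity: no identity rewrites this into an easier trigonometric form.
- partial fractions — the expression is not a ratio of polynomials that decomposes further.


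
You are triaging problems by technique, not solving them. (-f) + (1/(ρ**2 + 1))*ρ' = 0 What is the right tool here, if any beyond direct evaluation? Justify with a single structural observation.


Verdict: separation of variables — all dependence on the two variables factors apart, the defining separable shape. The cross-partial test also passes here (vacuously, each side single-variable); the potential-function route would work, separation is simply more immediate.


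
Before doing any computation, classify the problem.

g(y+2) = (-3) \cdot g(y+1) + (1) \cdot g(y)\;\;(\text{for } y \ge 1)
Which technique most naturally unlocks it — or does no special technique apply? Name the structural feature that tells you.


Verdict: the characteristic-root method — shift-invariance with fixed coefficients calls for exponential trials; the characteristic polynomial finds every r^y.


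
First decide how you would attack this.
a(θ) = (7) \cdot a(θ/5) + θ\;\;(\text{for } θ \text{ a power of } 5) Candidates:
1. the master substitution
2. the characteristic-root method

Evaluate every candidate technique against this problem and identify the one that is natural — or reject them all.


Diagnosis: the master substitution — treat m = log base 5 of θ as the new clock: one recursion step advances m by one while θ scales by 5.
- the master substitution: yes — fits the structure here.
- the characteristic-root method — a divided-index call is not the fixed-shift linear shape that characteristic roots solve.


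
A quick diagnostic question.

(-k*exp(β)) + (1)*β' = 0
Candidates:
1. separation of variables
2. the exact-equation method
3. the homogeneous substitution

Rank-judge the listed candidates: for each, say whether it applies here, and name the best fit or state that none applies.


Technique: separation of variables — all dependence on the two variables factors apart, the defining separable shape.
- separation of variables: applicable, and directly so.
- the exact-equation method — the mixed-partials test fails on this split — it is not an exact differential as presented.
- the homogeneous substitution: the slope is not a function of the ratio of the variables alone.


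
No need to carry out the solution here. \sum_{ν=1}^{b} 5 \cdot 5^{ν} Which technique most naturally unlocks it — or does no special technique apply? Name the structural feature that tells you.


Verdict: the geometric series formula — each term is 5 times the previous one, so the geometric-series formula applies directly.


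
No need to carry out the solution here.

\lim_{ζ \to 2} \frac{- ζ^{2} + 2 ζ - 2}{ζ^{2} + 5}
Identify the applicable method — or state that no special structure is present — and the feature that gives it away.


Verdict: no special technique — no zero denominators, no indeterminate clash at 2 — substitute and read off the value.


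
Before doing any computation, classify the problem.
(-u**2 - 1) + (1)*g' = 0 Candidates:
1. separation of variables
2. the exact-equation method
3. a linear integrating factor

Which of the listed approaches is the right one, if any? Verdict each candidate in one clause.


Diagnosis: no special technique — with g absent the equation is not coupled at all: direct integration in u.
- separation of variables: separation is only trivially available — with the unknown absent from the slope this is a direct integration, not a separation problem.
- the exact-equation method: the unknown never enters the equation — exactness holds emptily, with nothing for the method to add.
- a linear integrating factor: with the unknown absent the integrating factor is a formality; direct integration is the working structure.


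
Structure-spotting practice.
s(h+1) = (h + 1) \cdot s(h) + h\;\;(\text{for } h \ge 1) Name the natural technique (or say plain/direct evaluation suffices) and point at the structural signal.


Technique: a summation factor — an index-dependent multiplier h + 1 rules out characteristic roots; a summation factor converts it to a pure difference.


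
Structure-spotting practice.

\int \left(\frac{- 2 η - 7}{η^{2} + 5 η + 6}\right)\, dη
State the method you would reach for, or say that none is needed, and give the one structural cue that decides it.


Verdict: partial fractions — the bottom factors while the top stays lower-degree — split into simple fractions and integrate piece by piece.


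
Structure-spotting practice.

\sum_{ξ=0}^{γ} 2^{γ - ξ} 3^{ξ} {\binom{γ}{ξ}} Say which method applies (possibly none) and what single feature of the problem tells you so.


Verdict: the binomial theorem — the binomial coefficients weight matched powers of 3 and 2, which is exactly the expansion of a binomial power.


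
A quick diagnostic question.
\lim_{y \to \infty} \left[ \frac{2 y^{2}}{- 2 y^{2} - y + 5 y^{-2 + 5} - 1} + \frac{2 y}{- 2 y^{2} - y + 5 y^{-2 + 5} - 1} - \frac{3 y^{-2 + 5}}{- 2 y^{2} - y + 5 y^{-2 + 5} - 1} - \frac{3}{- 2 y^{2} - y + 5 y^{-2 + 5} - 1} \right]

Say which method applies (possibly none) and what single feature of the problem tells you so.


Technique: dominant-term comparison — as y grows, only the highest-degree terms matter — compare leading terms and read the limit off. Differentiating the expression as a single quotient would eventually settle it as well; matching dominant growth settles it immediately.


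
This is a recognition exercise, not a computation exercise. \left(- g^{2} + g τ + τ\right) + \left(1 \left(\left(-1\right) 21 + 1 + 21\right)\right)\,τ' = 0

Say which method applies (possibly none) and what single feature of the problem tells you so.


Diagnosis: a linear integrating factor — the unknown enters only to the first power against a nonzero forcing term — the integrating-factor template applies directly.


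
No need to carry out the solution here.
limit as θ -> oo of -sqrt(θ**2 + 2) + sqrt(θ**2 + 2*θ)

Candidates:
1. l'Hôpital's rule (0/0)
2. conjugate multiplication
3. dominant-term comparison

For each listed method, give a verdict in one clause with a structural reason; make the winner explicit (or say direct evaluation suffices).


Verdict: conjugate multiplication — an infinity-minus-infinity difference with a surviving radical — multiply by the conjugate to cancel the divergence.
- l'Hôpital's rule (0/0) — substitution produces ∞ − ∞ rather than a vanishing quotient; the rule needs a 0/0 ratio to act on.
- conjugate multiplication: applies; the problem has the shape this method handles.
- dominant-term comparison: no ranking of term growth rates resolves the limit here.


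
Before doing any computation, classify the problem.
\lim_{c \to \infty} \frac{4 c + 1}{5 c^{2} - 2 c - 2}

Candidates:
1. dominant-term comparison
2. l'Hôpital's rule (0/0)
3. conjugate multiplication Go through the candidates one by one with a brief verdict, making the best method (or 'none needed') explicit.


Verdict: dominant-term comparison — as c grows, only the highest-degree terms matter — compare leading terms and read the limit off.
- dominant-term comparison — a fit — the right tool for this form.
- l'Hôpital's rule (0/0): viewed as a single quotient this runs to ∞/∞, not the 0/0 clash this candidate addresses; an at-infinity variant of the rule would resolve it, but comparing leading growth reads the answer without differentiating.
- conjugate multiplication — multiplying by a conjugate would not remove any indeterminacy here.


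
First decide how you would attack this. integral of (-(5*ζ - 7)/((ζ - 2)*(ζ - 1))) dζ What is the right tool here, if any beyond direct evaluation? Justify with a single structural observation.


Best approach: partial fractions — the bottom factors while the top stays lower-degree — split into simple fractions and integrate piece by piece.


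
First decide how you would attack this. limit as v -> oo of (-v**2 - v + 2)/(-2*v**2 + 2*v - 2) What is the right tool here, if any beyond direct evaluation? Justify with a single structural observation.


Method: dominant-term comparison — divide through by the highest power of v; every lower-order term dies and the dominant terms decide the limit. Differentiating the expression as a single quotient would eventually settle it as well; matching dominant growth settles it immediately.


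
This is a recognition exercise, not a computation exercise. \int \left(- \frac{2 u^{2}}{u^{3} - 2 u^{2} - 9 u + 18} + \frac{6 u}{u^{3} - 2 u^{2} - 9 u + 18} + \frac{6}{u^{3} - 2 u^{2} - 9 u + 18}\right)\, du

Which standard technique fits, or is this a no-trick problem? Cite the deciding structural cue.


Diagnosis: partial fractions — a proper rational integrand whose denominator splits into simpler factors — decompose into partial fractions first.


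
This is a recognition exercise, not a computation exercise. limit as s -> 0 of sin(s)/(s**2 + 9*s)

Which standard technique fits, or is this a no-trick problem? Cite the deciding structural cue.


Best approach: l'Hôpital's rule (0/0) — substituting 0 gives 0 over 0; differentiate top and bottom once and re-evaluate. A local series expansion at the point resolves it as well; the rule is the packaged version of that step.


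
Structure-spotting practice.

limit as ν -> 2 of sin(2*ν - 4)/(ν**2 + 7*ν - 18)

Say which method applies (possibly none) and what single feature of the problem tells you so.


Technique: l'Hôpital's rule (0/0) — plug in 2: top and bottom both hit zero, so differentiate each and retry. The standard small-argument limits would also carry it; the rule is the systematic route.


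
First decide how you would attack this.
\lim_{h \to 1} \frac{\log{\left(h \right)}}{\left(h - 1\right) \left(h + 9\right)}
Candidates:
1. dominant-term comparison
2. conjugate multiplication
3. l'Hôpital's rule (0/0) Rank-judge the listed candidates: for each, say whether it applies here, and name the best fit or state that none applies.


Method: l'Hôpital's rule (0/0) — numerator and denominator both vanish at 1 — a genuine 0/0 form, which is exactly when l'Hôpital applies. The standard small-argument limits would also carry it; the rule is the systematic route.
- dominant-term comparison: no ranking of term growth rates resolves the limit here.
- conjugate multiplication — rationalization has no target — no divergent radical difference appears.
- l'Hôpital's rule (0/0): yes — fits the structure here.


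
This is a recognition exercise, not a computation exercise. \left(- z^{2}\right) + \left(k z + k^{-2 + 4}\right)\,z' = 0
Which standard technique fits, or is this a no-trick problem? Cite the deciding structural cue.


Best approach: the homogeneous substitution — the slope's numerator and denominator have matching total degree, so it depends only on z/k and the ratio substitution collapses it. Suitably rearranged — at times with the variables' roles exchanged — this doubles as a Bernoulli equation; the homogeneous reading needs no such setup.


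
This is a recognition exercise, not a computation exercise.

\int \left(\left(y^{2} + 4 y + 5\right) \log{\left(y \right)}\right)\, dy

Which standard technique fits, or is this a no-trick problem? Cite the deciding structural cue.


Verdict: integration by parts — the logarithm \log{\left(y \right)} has no power-rule antiderivative to read off directly, but its derivative is algebraic — so differentiate \log{\left(y \right)} and integrate the polynomial factor y^{2} + 4 y + 5.


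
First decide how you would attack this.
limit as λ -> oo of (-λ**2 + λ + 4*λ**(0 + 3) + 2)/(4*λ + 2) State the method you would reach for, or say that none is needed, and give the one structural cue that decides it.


Method: dominant-term comparison — divide through by the highest power of λ; every lower-order term dies and the dominant terms decide the limit. Differentiating the expression as a single quotient would eventually settle it as well; matching dominant growth settles it immediately.


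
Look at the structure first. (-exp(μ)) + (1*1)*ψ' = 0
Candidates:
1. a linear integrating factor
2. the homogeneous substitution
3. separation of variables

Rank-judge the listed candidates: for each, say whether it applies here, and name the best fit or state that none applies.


Technique: no special technique — solved for the derivative, ψ never appears on the right — this is a direct integration in μ, not a differential-equations problem at heart.
- a linear integrating factor — with the unknown absent the integrating factor is a formality; direct integration is the working structure.
- the homogeneous substitution: the ratio of the variables does not determine the slope.
- separation of variables: separation is only trivially available — with the unknown absent from the slope this is a direct integration, not a separation problem.


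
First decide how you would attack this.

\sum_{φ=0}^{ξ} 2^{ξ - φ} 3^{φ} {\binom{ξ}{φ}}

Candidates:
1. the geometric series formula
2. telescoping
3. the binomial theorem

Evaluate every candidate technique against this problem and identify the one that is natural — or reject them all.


Technique: the binomial theorem — {\binom{ξ}{φ}} weighting matched powers of 3 and 2 is the expanded form of (3 + 2)^ξ — fold it back up.
- the geometric series formula: the ratio of consecutive terms depends on the index.
- telescoping: computed from the summand as displayed, the partial sums build up without the pairwise collapse telescoping exploits.
- the binomial theorem: yes — fits the structure here.


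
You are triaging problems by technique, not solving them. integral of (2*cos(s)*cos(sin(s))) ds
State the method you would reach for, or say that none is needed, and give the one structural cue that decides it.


Diagnosis: u-substitution — read it as f(sin(s)) times a constant multiple of d(sin(s)): one substitution, u = sin(s), finishes it.


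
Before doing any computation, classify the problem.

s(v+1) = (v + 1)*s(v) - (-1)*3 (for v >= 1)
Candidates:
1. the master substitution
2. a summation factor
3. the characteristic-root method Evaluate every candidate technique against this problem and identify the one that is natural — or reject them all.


Best approach: a summation factor — with the index-dependent coefficient v + 1, dividing by the cumulative product turns the left side into a pure difference.
- the master substitution — with no divided-index recursive call, reindexing by powers of a base buys nothing.
- a summation factor — applicable, and directly so.
- the characteristic-root method — the coefficients vary with the index, breaking the constant-coefficient structure the method needs.


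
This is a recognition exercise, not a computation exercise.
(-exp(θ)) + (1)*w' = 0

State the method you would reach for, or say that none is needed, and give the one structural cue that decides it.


Best approach: no special technique — solved for the derivative, w never appears on the right — this is a direct integration in θ, not a differential-equations problem at heart.


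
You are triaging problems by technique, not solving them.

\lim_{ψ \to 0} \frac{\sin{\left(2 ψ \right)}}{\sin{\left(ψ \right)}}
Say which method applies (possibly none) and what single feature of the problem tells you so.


Diagnosis: l'Hôpital's rule (0/0) — substituting 0 gives 0 over 0; differentiate top and bottom once and re-evaluate. Known elementary limits would finish this too — the rule just bypasses the case analysis.


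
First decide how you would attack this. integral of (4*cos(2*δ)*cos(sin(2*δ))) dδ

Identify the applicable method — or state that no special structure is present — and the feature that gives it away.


Method: u-substitution — viewed as a product, the integrand is a composition evaluated at sin(2*δ) times (a constant multiple of) that inner expression's derivative, so u = sin(2*δ) makes it elementary.


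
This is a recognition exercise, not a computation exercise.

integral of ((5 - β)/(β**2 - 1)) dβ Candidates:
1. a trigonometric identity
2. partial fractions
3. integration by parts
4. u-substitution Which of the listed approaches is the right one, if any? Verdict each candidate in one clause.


Technique: partial fractions — break β**2 - 1 into its roots and the integral splits into logarithm-sized bites.
- a trigonometric identity: with no trigonometric functions present, identity rewriting has no target.
- partial fractions — applicable, and directly so.
- integration by parts: the integrand does not split as a nonconstant polynomial times an exp, sine, cosine of a linear argument, or logarithm — no polynomial-kernel parts product to differentiate one side of.
- u-substitution: no subexpression of the integrand pairs with its own derivative as a factor — individual terms may offer their own substitutions, but any change of variable covering the whole integral would have to be constructed from outside the expression.


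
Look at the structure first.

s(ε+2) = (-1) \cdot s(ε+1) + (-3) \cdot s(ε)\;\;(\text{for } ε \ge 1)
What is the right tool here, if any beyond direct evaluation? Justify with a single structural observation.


Best approach: the characteristic-root method — no index-dependence in the weights and nothing inhomogeneous: classic characteristic-equation setup.


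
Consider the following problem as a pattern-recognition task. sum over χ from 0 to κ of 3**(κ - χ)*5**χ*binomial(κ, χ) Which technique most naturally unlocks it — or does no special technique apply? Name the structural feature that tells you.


Verdict: the binomial theorem — the summand is term χ of a binomial expansion in 5 and 3; the whole sum is a single power.


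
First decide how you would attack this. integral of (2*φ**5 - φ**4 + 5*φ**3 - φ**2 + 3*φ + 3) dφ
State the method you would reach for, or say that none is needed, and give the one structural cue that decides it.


Technique: no special technique — nothing composite, nothing rational, nothing trigonometric — each constant-multiple power of φ integrates by the power rule alone.


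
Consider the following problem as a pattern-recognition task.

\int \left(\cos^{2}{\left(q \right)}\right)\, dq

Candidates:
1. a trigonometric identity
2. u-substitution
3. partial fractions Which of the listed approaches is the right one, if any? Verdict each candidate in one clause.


Diagnosis: a trigonometric identity — the even trigonometric power \cos^{2}{\left(q \right)} reduces by a double-angle identity before any integration is attempted.
- a trigonometric identity — a fit — the right tool for this form.
- u-substitution: no subexpression of the integrand pairs with its own derivative as a factor — individual terms may offer their own substitutions, but any change of variable covering the whole integral would have to be constructed from outside the expression.
- partial fractions: the expression is not a ratio of polynomials that decomposes further.


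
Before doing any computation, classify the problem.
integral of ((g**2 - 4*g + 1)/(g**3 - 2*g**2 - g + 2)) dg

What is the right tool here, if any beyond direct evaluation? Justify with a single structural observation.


Best approach: partial fractions — with g**3 - 2*g**2 - g + 2 factorable and the degree on top strictly smaller, simple-fraction decomposition is immediate.


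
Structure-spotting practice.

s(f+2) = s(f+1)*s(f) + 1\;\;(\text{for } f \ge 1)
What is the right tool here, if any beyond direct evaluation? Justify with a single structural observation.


Diagnosis: no special technique — the sequence value feeds back through itself nonlinearly — linear superposition fails, and every superposition-based closed form fails with it.


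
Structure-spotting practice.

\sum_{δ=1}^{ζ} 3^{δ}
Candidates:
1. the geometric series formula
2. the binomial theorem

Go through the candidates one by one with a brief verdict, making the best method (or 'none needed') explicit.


Diagnosis: the geometric series formula — each summand is the previous one scaled by 3; that constant multiplier is itself the geometric structure.
- the geometric series formula — a fit — the right tool for this form.
- the binomial theorem: the summand does not match any term pattern of an expanded binomial power.


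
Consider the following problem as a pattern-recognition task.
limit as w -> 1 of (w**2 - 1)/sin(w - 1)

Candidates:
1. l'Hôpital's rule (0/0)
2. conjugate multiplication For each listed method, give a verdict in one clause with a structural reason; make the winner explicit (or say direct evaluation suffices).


Best approach: l'Hôpital's rule (0/0) — both numerator and denominator vanish at 1: the genuine 0/0 indeterminate that l'Hôpital exists for. Known elementary limits would finish this too — the rule just bypasses the case analysis.
- l'Hôpital's rule (0/0) — applies; the problem has the shape this method handles.
- conjugate multiplication: the conjugate move applies to radical differences, which this is not.
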